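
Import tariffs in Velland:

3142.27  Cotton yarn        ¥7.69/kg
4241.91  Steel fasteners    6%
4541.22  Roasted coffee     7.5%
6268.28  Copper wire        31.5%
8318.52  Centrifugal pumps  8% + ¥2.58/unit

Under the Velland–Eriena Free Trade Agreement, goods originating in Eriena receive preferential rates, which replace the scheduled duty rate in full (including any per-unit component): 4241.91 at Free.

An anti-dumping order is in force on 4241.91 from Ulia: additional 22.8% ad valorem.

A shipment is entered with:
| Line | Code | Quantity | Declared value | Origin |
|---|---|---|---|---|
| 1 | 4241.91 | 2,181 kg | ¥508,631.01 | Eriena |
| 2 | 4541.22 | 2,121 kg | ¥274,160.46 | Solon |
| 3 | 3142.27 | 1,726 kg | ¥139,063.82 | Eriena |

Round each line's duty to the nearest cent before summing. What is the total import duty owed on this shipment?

¥33,834.97

Line 1 (4241.91, Eriena, 2,181 kg, ¥508,631.01):
Base rate for 4241.91 is 6%.
Origin Eriena qualifies under the Velland–Eriena agreement and 4241.91 is covered: preferential rate Free applies instead.
The additional-duty order on 4241.91 targets Ulia, not Eriena; it does not apply.
Duty = ¥508,631.01 × 0% = ¥0.00.
Line 2 (4541.22, Solon, 2,121 kg, ¥274,160.46):
Base rate for 4541.22 is 7.5%.
Duty = ¥274,160.46 × 7.5% = ¥20,562.03.
Line 3 (3142.27, Eriena, 1,726 kg, ¥139,063.82):
Base rate for 3142.27 is ¥7.69/kg.
Origin Eriena is the FTA partner but 3142.27 is not on the preference list; base rate stands.
Duty = 1,726 × ¥7.69 = ¥13,272.94.
Total = ¥0.00 + ¥20,562.03 + ¥13,272.94 = ¥33,834.97.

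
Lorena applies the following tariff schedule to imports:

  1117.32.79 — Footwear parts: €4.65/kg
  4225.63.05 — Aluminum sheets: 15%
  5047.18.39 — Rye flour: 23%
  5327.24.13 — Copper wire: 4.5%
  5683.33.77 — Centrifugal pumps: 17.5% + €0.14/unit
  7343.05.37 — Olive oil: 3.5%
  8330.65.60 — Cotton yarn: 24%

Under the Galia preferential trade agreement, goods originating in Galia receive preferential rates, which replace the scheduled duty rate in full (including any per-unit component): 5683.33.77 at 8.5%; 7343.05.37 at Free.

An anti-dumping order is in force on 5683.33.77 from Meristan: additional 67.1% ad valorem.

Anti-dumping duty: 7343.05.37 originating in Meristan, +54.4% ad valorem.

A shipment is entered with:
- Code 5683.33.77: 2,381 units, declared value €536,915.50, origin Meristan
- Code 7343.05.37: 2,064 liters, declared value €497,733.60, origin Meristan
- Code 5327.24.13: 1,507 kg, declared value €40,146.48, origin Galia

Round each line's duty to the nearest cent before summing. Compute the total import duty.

Line 1 (5683.33.77, Meristan, 2,381 units, €536,915.50):
Base rate for 5683.33.77 is 17.5% + €0.14/unit.
5683.33.77 has an FTA preferential rate, but origin Meristan is not Galia; base rate stands.
Additional duty on 5683.33.77 from Meristan: +67.1%. Applied ad valorem rate: 17.5% + 67.1% = 84.6%.
Duty = €536,915.50 × 84.6% + 2,381 × €0.14 = €454,563.85.
Line 2 (7343.05.37, Meristan, 2,064 liters, €497,733.60):
Base rate for 7343.05.37 is 3.5%.
7343.05.37 has an FTA preferential rate, but origin Meristan is not Galia; base rate stands.
Additional duty on 7343.05.37 from Meristan: +54.4%. Applied ad valorem rate: 3.5% + 54.4% = 57.9%.
Duty = €497,733.60 × 57.9% = €288,187.75.
Line 3 (5327.24.13, Galia, 1,507 kg, €40,146.48):
Base rate for 5327.24.13 is 4.5%.
Origin Galia is the FTA partner but 5327.24.13 is not on the preference list; base rate stands.
Duty = €40,146.48 × 4.5% = €1,806.59.
Total = €454,563.85 + €288,187.75 + €1,806.59 = €744,558.19.

€744,558.19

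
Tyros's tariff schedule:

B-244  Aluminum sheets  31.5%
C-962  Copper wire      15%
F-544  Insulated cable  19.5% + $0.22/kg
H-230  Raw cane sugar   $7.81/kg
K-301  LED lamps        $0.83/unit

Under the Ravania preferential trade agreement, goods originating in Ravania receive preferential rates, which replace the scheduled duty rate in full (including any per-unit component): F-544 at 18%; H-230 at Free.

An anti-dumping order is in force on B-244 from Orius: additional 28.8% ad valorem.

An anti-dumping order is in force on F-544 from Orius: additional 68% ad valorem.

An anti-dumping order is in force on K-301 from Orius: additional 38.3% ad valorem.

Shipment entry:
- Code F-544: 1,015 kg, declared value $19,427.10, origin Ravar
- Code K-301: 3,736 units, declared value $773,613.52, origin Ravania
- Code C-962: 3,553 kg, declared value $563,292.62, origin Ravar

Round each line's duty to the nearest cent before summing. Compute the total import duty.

$91,606.35

Line 1 (F-544, Ravar, 1,015 kg, $19,427.10):
Base rate for F-544 is 19.5% + $0.22/kg.
F-544 has an FTA preferential rate, but origin Ravar is not Ravania; base rate stands.
The additional-duty order on F-544 targets Orius, not Ravar; it does not apply.
Duty = $19,427.10 × 19.5% + 1,015 × $0.22 = $4,011.58.
Line 2 (K-301, Ravania, 3,736 units, $773,613.52):
Base rate for K-301 is $0.83/unit.
Origin Ravania is the FTA partner but K-301 is not on the preference list; base rate stands.
The additional-duty order on K-301 targets Orius, not Ravania; it does not apply.
Duty = 3,736 × $0.83 = $3,100.88.
Line 3 (C-962, Ravar, 3,553 kg, $563,292.62):
Base rate for C-962 is 15%.
Duty = $563,292.62 × 15% = $84,493.89.
Total = $4,011.58 + $3,100.88 + $84,493.89 = $91,606.35.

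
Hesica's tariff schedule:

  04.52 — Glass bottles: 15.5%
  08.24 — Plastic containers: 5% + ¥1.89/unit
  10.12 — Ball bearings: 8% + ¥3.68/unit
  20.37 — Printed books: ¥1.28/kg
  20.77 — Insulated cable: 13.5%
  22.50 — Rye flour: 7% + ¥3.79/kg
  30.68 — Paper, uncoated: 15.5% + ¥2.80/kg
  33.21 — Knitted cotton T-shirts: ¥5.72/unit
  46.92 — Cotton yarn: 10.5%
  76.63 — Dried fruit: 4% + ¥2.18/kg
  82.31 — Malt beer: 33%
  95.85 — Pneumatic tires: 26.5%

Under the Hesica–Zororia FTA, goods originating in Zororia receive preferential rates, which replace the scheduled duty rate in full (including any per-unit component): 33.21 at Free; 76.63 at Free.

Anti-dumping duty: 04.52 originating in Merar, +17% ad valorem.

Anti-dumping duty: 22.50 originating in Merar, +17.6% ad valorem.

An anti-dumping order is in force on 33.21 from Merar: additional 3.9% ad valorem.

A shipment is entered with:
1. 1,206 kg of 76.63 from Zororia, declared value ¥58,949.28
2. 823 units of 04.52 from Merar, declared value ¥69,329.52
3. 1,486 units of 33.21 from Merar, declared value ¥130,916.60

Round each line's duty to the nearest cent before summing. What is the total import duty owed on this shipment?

¥36,137.76

Line 1 (76.63, Zororia, 1,206 kg, ¥58,949.28):
Base rate for 76.63 is 4% + ¥2.18/kg.
Origin Zororia qualifies under the Hesica–Zororia agreement and 76.63 is covered: preferential rate Free applies instead.
Duty = ¥58,949.28 × 0% = ¥0.00.
Line 2 (04.52, Merar, 823 units, ¥69,329.52):
Base rate for 04.52 is 15.5%.
Additional duty on 04.52 from Merar: +17%. Applied ad valorem rate: 15.5% + 17% = 32.5%.
Duty = ¥69,329.52 × 32.5% = ¥22,532.09.
Line 3 (33.21, Merar, 1,486 units, ¥130,916.60):
Base rate for 33.21 is ¥5.72/unit.
33.21 has an FTA preferential rate, but origin Merar is not Zororia; base rate stands.
Additional duty on 33.21 from Merar: +3.9% ad valorem. Applied ad valorem rate = 3.9%.
Duty = ¥130,916.60 × 3.9% + 1,486 × ¥5.72 = ¥13,605.67.
Total = ¥0.00 + ¥22,532.09 + ¥13,605.67 = ¥36,137.76.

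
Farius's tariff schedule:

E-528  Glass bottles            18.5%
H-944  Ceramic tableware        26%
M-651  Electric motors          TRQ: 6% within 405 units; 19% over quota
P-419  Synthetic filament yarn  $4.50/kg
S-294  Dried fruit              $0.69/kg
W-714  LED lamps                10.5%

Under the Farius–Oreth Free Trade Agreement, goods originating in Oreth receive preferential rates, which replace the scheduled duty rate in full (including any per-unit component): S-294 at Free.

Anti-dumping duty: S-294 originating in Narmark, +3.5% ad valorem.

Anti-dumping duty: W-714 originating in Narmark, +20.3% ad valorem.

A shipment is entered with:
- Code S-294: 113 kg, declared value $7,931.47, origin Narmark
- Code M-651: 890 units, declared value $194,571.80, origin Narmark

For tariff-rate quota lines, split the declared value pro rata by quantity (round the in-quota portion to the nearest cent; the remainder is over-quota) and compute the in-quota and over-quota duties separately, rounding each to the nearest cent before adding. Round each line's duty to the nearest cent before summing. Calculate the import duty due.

$25,813.87

Line 1 (S-294, Narmark, 113 kg, $7,931.47):
Base rate for S-294 is $0.69/kg.
S-294 has an FTA preferential rate, but origin Narmark is not Oreth; base rate stands.
Additional duty on S-294 from Narmark: +3.5% ad valorem. Applied ad valorem rate = 3.5%.
Duty = $7,931.47 × 3.5% + 113 × $0.69 = $355.57.
Line 2 (M-651, Narmark, 890 units, $194,571.80):
Code M-651 is under a tariff-rate quota (threshold 405 units). In-quota: 405 units at 6%; over-quota: 485 units at 19%.
Pro-rata value split: in-quota = $194,571.80 × 405/890 = $88,541.10; over-quota = $194,571.80 − $88,541.10 = $106,030.70.
In-quota duty = $88,541.10 × 6% = $5,312.47. Over-quota duty = $106,030.70 × 19% = $20,145.83.
Line duty = $5,312.47 + $20,145.83 = $25,458.30.
Total = $355.57 + $25,458.30 = $25,813.87.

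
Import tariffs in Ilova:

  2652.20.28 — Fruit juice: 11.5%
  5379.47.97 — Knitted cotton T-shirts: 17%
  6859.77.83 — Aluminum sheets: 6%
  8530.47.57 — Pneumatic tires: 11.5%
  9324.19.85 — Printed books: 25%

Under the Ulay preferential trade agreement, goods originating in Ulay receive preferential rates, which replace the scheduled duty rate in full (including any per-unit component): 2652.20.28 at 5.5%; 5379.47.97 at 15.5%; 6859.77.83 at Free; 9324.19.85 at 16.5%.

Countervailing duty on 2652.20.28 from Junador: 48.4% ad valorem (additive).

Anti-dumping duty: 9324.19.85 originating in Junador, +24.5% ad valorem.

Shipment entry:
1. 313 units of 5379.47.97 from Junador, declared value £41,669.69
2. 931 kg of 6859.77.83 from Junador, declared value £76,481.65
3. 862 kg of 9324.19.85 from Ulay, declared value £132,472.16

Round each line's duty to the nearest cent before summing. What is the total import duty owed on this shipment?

Line 1 (5379.47.97, Junador, 313 units, £41,669.69):
Base rate for 5379.47.97 is 17%.
5379.47.97 has an FTA preferential rate, but origin Junador is not Ulay; base rate stands.
Duty = £41,669.69 × 17% = £7,083.85.
Line 2 (6859.77.83, Junador, 931 kg, £76,481.65):
Base rate for 6859.77.83 is 6%.
6859.77.83 has an FTA preferential rate, but origin Junador is not Ulay; base rate stands.
Duty = £76,481.65 × 6% = £4,588.90.
Line 3 (9324.19.85, Ulay, 862 kg, £132,472.16):
Base rate for 9324.19.85 is 25%.
Origin Ulay qualifies under the Ilova–Ulay agreement and 9324.19.85 is covered: preferential rate 16.5% applies instead.
The additional-duty order on 9324.19.85 targets Junador, not Ulay; it does not apply.
Duty = £132,472.16 × 16.5% = £21,857.91.
Total = £7,083.85 + £4,588.90 + £21,857.91 = £33,530.66.

£33,530.66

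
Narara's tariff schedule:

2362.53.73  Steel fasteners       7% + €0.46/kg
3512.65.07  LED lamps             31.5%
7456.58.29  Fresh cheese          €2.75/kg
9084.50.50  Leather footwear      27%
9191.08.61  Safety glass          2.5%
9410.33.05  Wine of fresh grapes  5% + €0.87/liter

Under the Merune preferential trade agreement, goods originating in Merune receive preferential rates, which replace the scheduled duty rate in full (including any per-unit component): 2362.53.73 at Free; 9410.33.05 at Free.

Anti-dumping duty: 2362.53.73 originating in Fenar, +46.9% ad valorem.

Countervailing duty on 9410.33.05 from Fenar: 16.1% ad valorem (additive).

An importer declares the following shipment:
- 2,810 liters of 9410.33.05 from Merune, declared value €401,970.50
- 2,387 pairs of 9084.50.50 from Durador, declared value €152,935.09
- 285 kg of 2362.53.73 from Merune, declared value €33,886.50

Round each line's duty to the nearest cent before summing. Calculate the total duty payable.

€41,292.47

Line 1 (9410.33.05, Merune, 2,810 liters, €401,970.50):
Base rate for 9410.33.05 is 5% + €0.87/liter.
Origin Merune qualifies under the Narara–Merune agreement and 9410.33.05 is covered: preferential rate Free applies instead.
The additional-duty order on 9410.33.05 targets Fenar, not Merune; it does not apply.
Duty = €401,970.50 × 0% = €0.00.
Line 2 (9084.50.50, Durador, 2,387 pairs, €152,935.09):
Base rate for 9084.50.50 is 27%.
Duty = €152,935.09 × 27% = €41,292.47.
Line 3 (2362.53.73, Merune, 285 kg, €33,886.50):
Base rate for 2362.53.73 is 7% + €0.46/kg.
Origin Merune qualifies under the Narara–Merune agreement and 2362.53.73 is covered: preferential rate Free applies instead.
The additional-duty order on 2362.53.73 targets Fenar, not Merune; it does not apply.
Duty = €33,886.50 × 0% = €0.00.
Total = €0.00 + €41,292.47 + €0.00 = €41,292.47.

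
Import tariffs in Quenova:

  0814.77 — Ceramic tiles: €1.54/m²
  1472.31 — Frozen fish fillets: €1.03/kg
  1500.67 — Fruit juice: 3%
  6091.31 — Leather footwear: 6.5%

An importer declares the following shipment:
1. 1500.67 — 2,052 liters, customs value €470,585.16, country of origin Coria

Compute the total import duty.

€14,117.55

Line 1 (1500.67, Coria, 2,052 liters, €470,585.16):
Base rate for 1500.67 is 3%.
Duty = €470,585.16 × 3% = €14,117.55.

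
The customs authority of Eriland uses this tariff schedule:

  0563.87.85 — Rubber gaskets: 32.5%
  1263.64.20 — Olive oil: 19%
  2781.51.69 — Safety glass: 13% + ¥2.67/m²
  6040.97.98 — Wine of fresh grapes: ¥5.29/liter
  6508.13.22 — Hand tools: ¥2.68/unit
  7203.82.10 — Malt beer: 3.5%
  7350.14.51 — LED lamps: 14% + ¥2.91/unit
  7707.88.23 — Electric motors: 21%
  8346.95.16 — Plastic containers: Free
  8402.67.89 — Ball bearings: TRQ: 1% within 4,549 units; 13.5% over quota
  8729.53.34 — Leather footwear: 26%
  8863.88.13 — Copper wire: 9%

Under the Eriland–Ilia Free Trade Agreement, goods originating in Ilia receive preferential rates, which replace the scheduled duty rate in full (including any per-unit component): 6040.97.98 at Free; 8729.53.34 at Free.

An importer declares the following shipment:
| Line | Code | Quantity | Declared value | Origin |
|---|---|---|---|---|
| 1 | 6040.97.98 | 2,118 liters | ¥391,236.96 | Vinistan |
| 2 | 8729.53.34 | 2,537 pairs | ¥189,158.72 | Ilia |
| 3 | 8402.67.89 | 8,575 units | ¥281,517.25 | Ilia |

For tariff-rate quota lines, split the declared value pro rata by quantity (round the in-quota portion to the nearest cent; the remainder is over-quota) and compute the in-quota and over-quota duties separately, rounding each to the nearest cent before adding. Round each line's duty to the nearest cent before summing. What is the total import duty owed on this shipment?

Line 1 (6040.97.98, Vinistan, 2,118 liters, ¥391,236.96):
Base rate for 6040.97.98 is ¥5.29/liter.
6040.97.98 has an FTA preferential rate, but origin Vinistan is not Ilia; base rate stands.
Duty = 2,118 × ¥5.29 = ¥11,204.22.
Line 2 (8729.53.34, Ilia, 2,537 pairs, ¥189,158.72):
Base rate for 8729.53.34 is 26%.
Origin Ilia qualifies under the Eriland–Ilia agreement and 8729.53.34 is covered: preferential rate Free applies instead.
Duty = ¥189,158.72 × 0% = ¥0.00.
Line 3 (8402.67.89, Ilia, 8,575 units, ¥281,517.25):
Code 8402.67.89 is under a tariff-rate quota (threshold 4,549 units). In-quota: 4,549 units at 1%; over-quota: 4,026 units at 13.5%.
Pro-rata value split: in-quota = ¥281,517.25 × 4,549/8,575 = ¥149,343.67; over-quota = ¥281,517.25 − ¥149,343.67 = ¥132,173.58.
In-quota duty = ¥149,343.67 × 1% = ¥1,493.44. Over-quota duty = ¥132,173.58 × 13.5% = ¥17,843.43.
Line duty = ¥1,493.44 + ¥17,843.43 = ¥19,336.87.
Total = ¥11,204.22 + ¥0.00 + ¥19,336.87 = ¥30,541.09.

¥30,541.09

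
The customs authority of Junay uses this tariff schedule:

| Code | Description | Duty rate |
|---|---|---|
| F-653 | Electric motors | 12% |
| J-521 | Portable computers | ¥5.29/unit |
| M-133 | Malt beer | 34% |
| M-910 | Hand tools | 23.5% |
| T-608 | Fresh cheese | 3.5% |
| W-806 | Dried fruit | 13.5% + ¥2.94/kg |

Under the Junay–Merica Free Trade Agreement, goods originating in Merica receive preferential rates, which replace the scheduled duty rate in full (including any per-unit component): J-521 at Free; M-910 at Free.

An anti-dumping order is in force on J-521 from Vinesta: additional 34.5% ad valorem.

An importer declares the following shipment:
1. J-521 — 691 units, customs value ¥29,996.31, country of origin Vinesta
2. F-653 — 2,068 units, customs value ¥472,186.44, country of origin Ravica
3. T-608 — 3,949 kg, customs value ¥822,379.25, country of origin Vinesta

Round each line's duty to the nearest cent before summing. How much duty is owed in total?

Line 1 (J-521, Vinesta, 691 units, ¥29,996.31):
Base rate for J-521 is ¥5.29/unit.
J-521 has an FTA preferential rate, but origin Vinesta is not Merica; base rate stands.
Additional duty on J-521 from Vinesta: +34.5% ad valorem. Applied ad valorem rate = 34.5%.
Duty = ¥29,996.31 × 34.5% + 691 × ¥5.29 = ¥14,004.12.
Line 2 (F-653, Ravica, 2,068 units, ¥472,186.44):
Base rate for F-653 is 12%.
Duty = ¥472,186.44 × 12% = ¥56,662.37.
Line 3 (T-608, Vinesta, 3,949 kg, ¥822,379.25):
Base rate for T-608 is 3.5%.
Duty = ¥822,379.25 × 3.5% = ¥28,783.27.
Total = ¥14,004.12 + ¥56,662.37 + ¥28,783.27 = ¥99,449.76.

¥99,449.76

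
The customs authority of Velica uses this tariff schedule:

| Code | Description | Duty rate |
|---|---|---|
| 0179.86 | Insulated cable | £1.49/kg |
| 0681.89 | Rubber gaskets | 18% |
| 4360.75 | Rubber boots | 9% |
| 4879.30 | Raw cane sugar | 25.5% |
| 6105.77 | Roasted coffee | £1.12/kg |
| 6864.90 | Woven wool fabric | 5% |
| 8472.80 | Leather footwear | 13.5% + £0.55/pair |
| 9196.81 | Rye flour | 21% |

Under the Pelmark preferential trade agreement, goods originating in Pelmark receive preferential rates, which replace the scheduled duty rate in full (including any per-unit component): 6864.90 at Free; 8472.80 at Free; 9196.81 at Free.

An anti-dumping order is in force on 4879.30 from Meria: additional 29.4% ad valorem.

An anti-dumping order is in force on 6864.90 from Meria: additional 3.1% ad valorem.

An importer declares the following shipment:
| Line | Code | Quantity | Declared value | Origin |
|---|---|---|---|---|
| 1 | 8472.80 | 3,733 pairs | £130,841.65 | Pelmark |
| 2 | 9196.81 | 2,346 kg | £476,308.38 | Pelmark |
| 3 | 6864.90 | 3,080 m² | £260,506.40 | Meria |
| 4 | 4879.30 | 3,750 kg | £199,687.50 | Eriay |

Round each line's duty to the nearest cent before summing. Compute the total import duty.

Line 1 (8472.80, Pelmark, 3,733 pairs, £130,841.65):
Base rate for 8472.80 is 13.5% + £0.55/pair.
Origin Pelmark qualifies under the Velica–Pelmark agreement and 8472.80 is covered: preferential rate Free applies instead.
Duty = £130,841.65 × 0% = £0.00.
Line 2 (9196.81, Pelmark, 2,346 kg, £476,308.38):
Base rate for 9196.81 is 21%.
Origin Pelmark qualifies under the Velica–Pelmark agreement and 9196.81 is covered: preferential rate Free applies instead.
Duty = £476,308.38 × 0% = £0.00.
Line 3 (6864.90, Meria, 3,080 m², £260,506.40):
Base rate for 6864.90 is 5%.
6864.90 has an FTA preferential rate, but origin Meria is not Pelmark; base rate stands.
Additional duty on 6864.90 from Meria: +3.1%. Applied ad valorem rate: 5% + 3.1% = 8.1%.
Duty = £260,506.40 × 8.1% = £21,101.02.
Line 4 (4879.30, Eriay, 3,750 kg, £199,687.50):
Base rate for 4879.30 is 25.5%.
The additional-duty order on 4879.30 targets Meria, not Eriay; it does not apply.
Duty = £199,687.50 × 25.5% = £50,920.31.
Total = £0.00 + £0.00 + £21,101.02 + £50,920.31 = £72,021.33.

£72,021.33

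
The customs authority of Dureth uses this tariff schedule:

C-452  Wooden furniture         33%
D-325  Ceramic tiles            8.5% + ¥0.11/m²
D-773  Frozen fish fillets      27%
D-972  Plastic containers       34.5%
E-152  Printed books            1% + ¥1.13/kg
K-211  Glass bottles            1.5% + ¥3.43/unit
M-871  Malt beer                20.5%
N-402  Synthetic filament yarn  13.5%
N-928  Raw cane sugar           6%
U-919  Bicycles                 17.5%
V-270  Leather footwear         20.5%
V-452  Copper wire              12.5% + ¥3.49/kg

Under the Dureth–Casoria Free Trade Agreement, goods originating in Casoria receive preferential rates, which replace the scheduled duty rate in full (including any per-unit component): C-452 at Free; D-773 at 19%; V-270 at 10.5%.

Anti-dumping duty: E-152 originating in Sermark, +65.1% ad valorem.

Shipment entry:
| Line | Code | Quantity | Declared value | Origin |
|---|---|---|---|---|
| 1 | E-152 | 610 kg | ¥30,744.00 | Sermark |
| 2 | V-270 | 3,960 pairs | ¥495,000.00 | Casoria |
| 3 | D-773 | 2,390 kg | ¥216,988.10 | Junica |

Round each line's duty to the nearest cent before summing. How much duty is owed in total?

Line 1 (E-152, Sermark, 610 kg, ¥30,744.00):
Base rate for E-152 is 1% + ¥1.13/kg.
Additional duty on E-152 from Sermark: +65.1%. Applied ad valorem rate: 1% + 65.1% = 66.1%.
Duty = ¥30,744.00 × 66.1% + 610 × ¥1.13 = ¥21,011.08.
Line 2 (V-270, Casoria, 3,960 pairs, ¥495,000.00):
Base rate for V-270 is 20.5%.
Origin Casoria qualifies under the Dureth–Casoria agreement and V-270 is covered: preferential rate 10.5% applies instead.
Duty = ¥495,000.00 × 10.5% = ¥51,975.00.
Line 3 (D-773, Junica, 2,390 kg, ¥216,988.10):
Base rate for D-773 is 27%.
D-773 has an FTA preferential rate, but origin Junica is not Casoria; base rate stands.
Duty = ¥216,988.10 × 27% = ¥58,586.79.
Total = ¥21,011.08 + ¥51,975.00 + ¥58,586.79 = ¥131,572.87.

¥131,572.87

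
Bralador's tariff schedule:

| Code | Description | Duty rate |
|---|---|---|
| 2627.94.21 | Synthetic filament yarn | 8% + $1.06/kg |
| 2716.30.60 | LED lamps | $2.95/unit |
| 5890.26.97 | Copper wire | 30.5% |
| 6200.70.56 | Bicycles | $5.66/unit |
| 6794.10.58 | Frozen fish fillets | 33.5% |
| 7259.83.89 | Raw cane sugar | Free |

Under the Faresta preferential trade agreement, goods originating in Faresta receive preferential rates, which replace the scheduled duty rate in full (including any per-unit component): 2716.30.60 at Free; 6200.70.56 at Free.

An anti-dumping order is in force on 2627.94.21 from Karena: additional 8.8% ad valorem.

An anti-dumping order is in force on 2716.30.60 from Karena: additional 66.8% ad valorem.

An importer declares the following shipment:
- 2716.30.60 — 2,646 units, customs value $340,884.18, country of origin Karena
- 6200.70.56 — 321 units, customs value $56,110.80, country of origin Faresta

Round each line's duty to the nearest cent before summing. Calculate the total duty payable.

Line 1 (2716.30.60, Karena, 2,646 units, $340,884.18):
Base rate for 2716.30.60 is $2.95/unit.
2716.30.60 has an FTA preferential rate, but origin Karena is not Faresta; base rate stands.
Additional duty on 2716.30.60 from Karena: +66.8% ad valorem. Applied ad valorem rate = 66.8%.
Duty = $340,884.18 × 66.8% + 2,646 × $2.95 = $235,516.33.
Line 2 (6200.70.56, Faresta, 321 units, $56,110.80):
Base rate for 6200.70.56 is $5.66/unit.
Origin Faresta qualifies under the Bralador–Faresta agreement and 6200.70.56 is covered: preferential rate Free applies instead.
Duty = $56,110.80 × 0% = $0.00.
Total = $235,516.33 + $0.00 = $235,516.33.

$235,516.33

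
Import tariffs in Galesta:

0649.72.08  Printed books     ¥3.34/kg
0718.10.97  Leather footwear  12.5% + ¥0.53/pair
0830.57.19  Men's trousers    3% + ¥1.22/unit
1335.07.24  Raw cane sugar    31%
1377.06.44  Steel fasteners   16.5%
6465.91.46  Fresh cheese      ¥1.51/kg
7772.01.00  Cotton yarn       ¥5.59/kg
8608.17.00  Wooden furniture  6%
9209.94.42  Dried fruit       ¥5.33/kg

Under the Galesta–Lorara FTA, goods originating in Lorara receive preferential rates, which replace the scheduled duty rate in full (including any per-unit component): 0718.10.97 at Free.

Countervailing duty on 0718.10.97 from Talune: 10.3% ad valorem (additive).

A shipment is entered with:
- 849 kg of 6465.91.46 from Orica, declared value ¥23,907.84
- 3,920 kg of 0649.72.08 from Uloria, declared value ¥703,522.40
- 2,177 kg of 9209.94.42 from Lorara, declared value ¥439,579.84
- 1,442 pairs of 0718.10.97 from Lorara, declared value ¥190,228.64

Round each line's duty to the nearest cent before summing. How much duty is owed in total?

Line 1 (6465.91.46, Orica, 849 kg, ¥23,907.84):
Base rate for 6465.91.46 is ¥1.51/kg.
Duty = 849 × ¥1.51 = ¥1,281.99.
Line 2 (0649.72.08, Uloria, 3,920 kg, ¥703,522.40):
Base rate for 0649.72.08 is ¥3.34/kg.
Duty = 3,920 × ¥3.34 = ¥13,092.80.
Line 3 (9209.94.42, Lorara, 2,177 kg, ¥439,579.84):
Base rate for 9209.94.42 is ¥5.33/kg.
Origin Lorara is the FTA partner but 9209.94.42 is not on the preference list; base rate stands.
Duty = 2,177 × ¥5.33 = ¥11,603.41.
Line 4 (0718.10.97, Lorara, 1,442 pairs, ¥190,228.64):
Base rate for 0718.10.97 is 12.5% + ¥0.53/pair.
Origin Lorara qualifies under the Galesta–Lorara agreement and 0718.10.97 is covered: preferential rate Free applies instead.
The additional-duty order on 0718.10.97 targets Talune, not Lorara; it does not apply.
Duty = ¥190,228.64 × 0% = ¥0.00.
Total = ¥1,281.99 + ¥13,092.80 + ¥11,603.41 + ¥0.00 = ¥25,978.20.

¥25,978.20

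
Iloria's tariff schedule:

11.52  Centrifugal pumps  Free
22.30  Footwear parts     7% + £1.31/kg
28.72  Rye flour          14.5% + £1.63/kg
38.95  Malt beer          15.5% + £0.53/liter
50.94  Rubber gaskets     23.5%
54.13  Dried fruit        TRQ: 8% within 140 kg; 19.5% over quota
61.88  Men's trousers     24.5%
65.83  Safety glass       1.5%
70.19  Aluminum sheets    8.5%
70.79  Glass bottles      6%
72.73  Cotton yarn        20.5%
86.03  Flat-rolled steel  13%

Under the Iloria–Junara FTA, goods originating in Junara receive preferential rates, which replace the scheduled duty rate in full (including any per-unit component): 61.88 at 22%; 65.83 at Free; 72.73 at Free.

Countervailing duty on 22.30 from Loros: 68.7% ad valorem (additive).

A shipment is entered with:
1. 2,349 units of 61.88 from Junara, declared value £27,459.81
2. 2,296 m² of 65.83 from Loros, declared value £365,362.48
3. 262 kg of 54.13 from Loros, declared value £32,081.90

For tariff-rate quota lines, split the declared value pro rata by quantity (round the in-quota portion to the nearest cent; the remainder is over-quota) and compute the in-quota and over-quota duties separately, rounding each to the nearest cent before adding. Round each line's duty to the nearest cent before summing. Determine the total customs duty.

£15,806.13

Line 1 (61.88, Junara, 2,349 units, £27,459.81):
Base rate for 61.88 is 24.5%.
Origin Junara qualifies under the Iloria–Junara agreement and 61.88 is covered: preferential rate 22% applies instead.
Duty = £27,459.81 × 22% = £6,041.16.
Line 2 (65.83, Loros, 2,296 m², £365,362.48):
Base rate for 65.83 is 1.5%.
65.83 has an FTA preferential rate, but origin Loros is not Junara; base rate stands.
Duty = £365,362.48 × 1.5% = £5,480.44.
Line 3 (54.13, Loros, 262 kg, £32,081.90):
Code 54.13 is under a tariff-rate quota (threshold 140 kg). In-quota: 140 kg at 8%; over-quota: 122 kg at 19.5%.
Pro-rata value split: in-quota = £32,081.90 × 140/262 = £17,143.00; over-quota = £32,081.90 − £17,143.00 = £14,938.90.
In-quota duty = £17,143.00 × 8% = £1,371.44. Over-quota duty = £14,938.90 × 19.5% = £2,913.09.
Line duty = £1,371.44 + £2,913.09 = £4,284.53.
Total = £6,041.16 + £5,480.44 + £4,284.53 = £15,806.13.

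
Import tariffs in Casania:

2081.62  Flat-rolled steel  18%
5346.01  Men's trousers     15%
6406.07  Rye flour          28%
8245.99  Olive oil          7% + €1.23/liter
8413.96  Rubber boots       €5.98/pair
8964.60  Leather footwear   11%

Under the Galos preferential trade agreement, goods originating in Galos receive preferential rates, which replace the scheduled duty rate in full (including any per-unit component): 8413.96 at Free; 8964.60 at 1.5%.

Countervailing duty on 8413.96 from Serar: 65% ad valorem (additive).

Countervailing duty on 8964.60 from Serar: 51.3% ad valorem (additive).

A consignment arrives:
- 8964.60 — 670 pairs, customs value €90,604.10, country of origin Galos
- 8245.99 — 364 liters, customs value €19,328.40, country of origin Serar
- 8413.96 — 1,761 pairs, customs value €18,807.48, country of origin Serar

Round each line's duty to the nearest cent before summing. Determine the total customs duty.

Line 1 (8964.60, Galos, 670 pairs, €90,604.10):
Base rate for 8964.60 is 11%.
Origin Galos qualifies under the Casania–Galos agreement and 8964.60 is covered: preferential rate 1.5% applies instead.
The additional-duty order on 8964.60 targets Serar, not Galos; it does not apply.
Duty = €90,604.10 × 1.5% = €1,359.06.
Line 2 (8245.99, Serar, 364 liters, €19,328.40):
Base rate for 8245.99 is 7% + €1.23/liter.
Duty = €19,328.40 × 7% + 364 × €1.23 = €1,800.71.
Line 3 (8413.96, Serar, 1,761 pairs, €18,807.48):
Base rate for 8413.96 is €5.98/pair.
8413.96 has an FTA preferential rate, but origin Serar is not Galos; base rate stands.
Additional duty on 8413.96 from Serar: +65% ad valorem. Applied ad valorem rate = 65%.
Duty = €18,807.48 × 65% + 1,761 × €5.98 = €22,755.64.
Total = €1,359.06 + €1,800.71 + €22,755.64 = €25,915.41.

€25,915.41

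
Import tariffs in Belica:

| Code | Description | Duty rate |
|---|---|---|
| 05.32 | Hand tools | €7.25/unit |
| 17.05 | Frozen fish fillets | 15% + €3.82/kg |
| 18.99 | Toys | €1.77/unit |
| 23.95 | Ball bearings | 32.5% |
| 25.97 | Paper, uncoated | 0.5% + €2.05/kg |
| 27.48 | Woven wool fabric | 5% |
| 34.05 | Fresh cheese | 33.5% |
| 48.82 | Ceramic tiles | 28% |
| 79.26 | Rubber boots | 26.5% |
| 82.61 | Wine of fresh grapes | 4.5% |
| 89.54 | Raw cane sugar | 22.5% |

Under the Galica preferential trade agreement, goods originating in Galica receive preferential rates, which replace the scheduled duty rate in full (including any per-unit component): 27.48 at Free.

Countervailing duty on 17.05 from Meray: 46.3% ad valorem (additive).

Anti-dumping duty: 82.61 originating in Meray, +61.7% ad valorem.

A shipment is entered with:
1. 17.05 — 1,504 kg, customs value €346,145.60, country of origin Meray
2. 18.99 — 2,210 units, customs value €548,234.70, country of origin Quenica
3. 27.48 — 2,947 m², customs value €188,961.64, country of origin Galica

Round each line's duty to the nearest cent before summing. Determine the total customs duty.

Line 1 (17.05, Meray, 1,504 kg, €346,145.60):
Base rate for 17.05 is 15% + €3.82/kg.
Additional duty on 17.05 from Meray: +46.3%. Applied ad valorem rate: 15% + 46.3% = 61.3%.
Duty = €346,145.60 × 61.3% + 1,504 × €3.82 = €217,932.53.
Line 2 (18.99, Quenica, 2,210 units, €548,234.70):
Base rate for 18.99 is €1.77/unit.
Duty = 2,210 × €1.77 = €3,911.70.
Line 3 (27.48, Galica, 2,947 m², €188,961.64):
Base rate for 27.48 is 5%.
Origin Galica qualifies under the Belica–Galica agreement and 27.48 is covered: preferential rate Free applies instead.
Duty = €188,961.64 × 0% = €0.00.
Total = €217,932.53 + €3,911.70 + €0.00 = €221,844.23.

€221,844.23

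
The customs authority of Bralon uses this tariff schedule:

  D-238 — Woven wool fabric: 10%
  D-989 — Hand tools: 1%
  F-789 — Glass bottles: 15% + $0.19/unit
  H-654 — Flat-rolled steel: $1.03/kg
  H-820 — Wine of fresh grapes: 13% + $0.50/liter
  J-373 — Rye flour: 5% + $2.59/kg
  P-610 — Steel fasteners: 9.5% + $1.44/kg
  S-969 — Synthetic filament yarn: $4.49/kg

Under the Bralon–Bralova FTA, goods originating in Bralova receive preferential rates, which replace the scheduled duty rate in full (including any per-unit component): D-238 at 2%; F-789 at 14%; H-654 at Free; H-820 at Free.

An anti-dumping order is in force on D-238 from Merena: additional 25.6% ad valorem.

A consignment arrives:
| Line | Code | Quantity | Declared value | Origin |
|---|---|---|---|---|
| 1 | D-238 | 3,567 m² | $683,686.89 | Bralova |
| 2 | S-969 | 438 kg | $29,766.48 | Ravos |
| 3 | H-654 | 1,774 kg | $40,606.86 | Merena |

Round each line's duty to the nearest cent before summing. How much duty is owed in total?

Line 1 (D-238, Bralova, 3,567 m², $683,686.89):
Base rate for D-238 is 10%.
Origin Bralova qualifies under the Bralon–Bralova agreement and D-238 is covered: preferential rate 2% applies instead.
The additional-duty order on D-238 targets Merena, not Bralova; it does not apply.
Duty = $683,686.89 × 2% = $13,673.74.
Line 2 (S-969, Ravos, 438 kg, $29,766.48):
Base rate for S-969 is $4.49/kg.
Duty = 438 × $4.49 = $1,966.62.
Line 3 (H-654, Merena, 1,774 kg, $40,606.86):
Base rate for H-654 is $1.03/kg.
H-654 has an FTA preferential rate, but origin Merena is not Bralova; base rate stands.
Duty = 1,774 × $1.03 = $1,827.22.
Total = $13,673.74 + $1,966.62 + $1,827.22 = $17,467.58.

$17,467.58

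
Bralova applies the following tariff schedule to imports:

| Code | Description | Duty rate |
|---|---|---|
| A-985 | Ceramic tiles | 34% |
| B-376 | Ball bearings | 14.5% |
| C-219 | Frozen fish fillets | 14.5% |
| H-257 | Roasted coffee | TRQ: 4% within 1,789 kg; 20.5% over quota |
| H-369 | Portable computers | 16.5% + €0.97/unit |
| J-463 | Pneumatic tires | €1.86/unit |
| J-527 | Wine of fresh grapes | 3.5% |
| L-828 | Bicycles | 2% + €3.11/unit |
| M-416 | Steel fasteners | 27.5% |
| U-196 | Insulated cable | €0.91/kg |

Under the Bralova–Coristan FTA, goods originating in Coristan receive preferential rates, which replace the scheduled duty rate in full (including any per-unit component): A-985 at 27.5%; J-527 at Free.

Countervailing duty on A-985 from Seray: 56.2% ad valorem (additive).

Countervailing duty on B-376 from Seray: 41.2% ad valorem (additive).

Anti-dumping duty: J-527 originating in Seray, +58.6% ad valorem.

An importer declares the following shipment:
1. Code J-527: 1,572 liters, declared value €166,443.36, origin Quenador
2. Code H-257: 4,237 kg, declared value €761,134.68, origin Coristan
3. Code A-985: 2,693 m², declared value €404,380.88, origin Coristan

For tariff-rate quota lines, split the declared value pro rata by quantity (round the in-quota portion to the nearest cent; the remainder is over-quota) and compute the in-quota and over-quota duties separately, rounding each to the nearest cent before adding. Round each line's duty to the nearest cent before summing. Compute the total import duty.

Line 1 (J-527, Quenador, 1,572 liters, €166,443.36):
Base rate for J-527 is 3.5%.
J-527 has an FTA preferential rate, but origin Quenador is not Coristan; base rate stands.
The additional-duty order on J-527 targets Seray, not Quenador; it does not apply.
Duty = €166,443.36 × 3.5% = €5,825.52.
Line 2 (H-257, Coristan, 4,237 kg, €761,134.68):
Code H-257 is under a tariff-rate quota (threshold 1,789 kg). In-quota: 1,789 kg at 4%; over-quota: 2,448 kg at 20.5%.
Pro-rata value split: in-quota = €761,134.68 × 1,789/4,237 = €321,375.96; over-quota = €761,134.68 − €321,375.96 = €439,758.72.
In-quota duty = €321,375.96 × 4% = €12,855.04. Over-quota duty = €439,758.72 × 20.5% = €90,150.54.
Line duty = €12,855.04 + €90,150.54 = €103,005.58.
Line 3 (A-985, Coristan, 2,693 m², €404,380.88):
Base rate for A-985 is 34%.
Origin Coristan qualifies under the Bralova–Coristan agreement and A-985 is covered: preferential rate 27.5% applies instead.
The additional-duty order on A-985 targets Seray, not Coristan; it does not apply.
Duty = €404,380.88 × 27.5% = €111,204.74.
Total = €5,825.52 + €103,005.58 + €111,204.74 = €220,035.84.

€220,035.84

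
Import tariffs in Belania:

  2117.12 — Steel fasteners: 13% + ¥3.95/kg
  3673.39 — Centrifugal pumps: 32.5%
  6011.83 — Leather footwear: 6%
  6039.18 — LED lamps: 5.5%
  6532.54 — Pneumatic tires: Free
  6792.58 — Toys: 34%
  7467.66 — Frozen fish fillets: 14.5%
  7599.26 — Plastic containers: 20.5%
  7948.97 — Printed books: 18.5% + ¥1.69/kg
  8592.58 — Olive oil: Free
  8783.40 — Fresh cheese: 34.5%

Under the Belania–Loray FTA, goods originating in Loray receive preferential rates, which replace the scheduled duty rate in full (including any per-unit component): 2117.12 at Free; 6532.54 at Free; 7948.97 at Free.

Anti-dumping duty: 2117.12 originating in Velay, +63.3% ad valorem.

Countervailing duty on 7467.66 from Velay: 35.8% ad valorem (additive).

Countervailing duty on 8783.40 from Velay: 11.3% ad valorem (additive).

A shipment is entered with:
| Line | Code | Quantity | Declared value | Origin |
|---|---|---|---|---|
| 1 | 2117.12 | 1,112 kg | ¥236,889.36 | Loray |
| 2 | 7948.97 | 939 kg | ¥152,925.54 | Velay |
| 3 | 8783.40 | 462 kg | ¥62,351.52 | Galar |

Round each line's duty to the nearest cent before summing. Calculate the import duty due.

Line 1 (2117.12, Loray, 1,112 kg, ¥236,889.36):
Base rate for 2117.12 is 13% + ¥3.95/kg.
Origin Loray qualifies under the Belania–Loray agreement and 2117.12 is covered: preferential rate Free applies instead.
The additional-duty order on 2117.12 targets Velay, not Loray; it does not apply.
Duty = ¥236,889.36 × 0% = ¥0.00.
Line 2 (7948.97, Velay, 939 kg, ¥152,925.54):
Base rate for 7948.97 is 18.5% + ¥1.69/kg.
7948.97 has an FTA preferential rate, but origin Velay is not Loray; base rate stands.
Duty = ¥152,925.54 × 18.5% + 939 × ¥1.69 = ¥29,878.13.
Line 3 (8783.40, Galar, 462 kg, ¥62,351.52):
Base rate for 8783.40 is 34.5%.
The additional-duty order on 8783.40 targets Velay, not Galar; it does not apply.
Duty = ¥62,351.52 × 34.5% = ¥21,511.27.
Total = ¥0.00 + ¥29,878.13 + ¥21,511.27 = ¥51,389.40.

¥51,389.40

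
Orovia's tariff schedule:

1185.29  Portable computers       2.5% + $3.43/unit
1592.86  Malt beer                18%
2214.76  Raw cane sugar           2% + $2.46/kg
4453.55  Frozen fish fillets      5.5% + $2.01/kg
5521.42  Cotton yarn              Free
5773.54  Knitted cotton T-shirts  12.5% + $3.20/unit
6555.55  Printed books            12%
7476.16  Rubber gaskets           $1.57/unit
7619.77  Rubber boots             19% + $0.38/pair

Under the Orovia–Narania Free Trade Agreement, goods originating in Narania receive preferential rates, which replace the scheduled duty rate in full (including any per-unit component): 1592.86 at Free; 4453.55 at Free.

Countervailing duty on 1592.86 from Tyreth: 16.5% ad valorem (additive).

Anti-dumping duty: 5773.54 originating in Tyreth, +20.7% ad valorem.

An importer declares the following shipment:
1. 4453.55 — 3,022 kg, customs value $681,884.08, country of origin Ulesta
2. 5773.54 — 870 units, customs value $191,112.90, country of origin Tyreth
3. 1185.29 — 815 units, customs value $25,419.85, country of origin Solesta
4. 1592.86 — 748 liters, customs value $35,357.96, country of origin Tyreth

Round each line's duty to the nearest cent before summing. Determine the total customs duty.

$125,440.77

Line 1 (4453.55, Ulesta, 3,022 kg, $681,884.08):
Base rate for 4453.55 is 5.5% + $2.01/kg.
4453.55 has an FTA preferential rate, but origin Ulesta is not Narania; base rate stands.
Duty = $681,884.08 × 5.5% + 3,022 × $2.01 = $43,577.84.
Line 2 (5773.54, Tyreth, 870 units, $191,112.90):
Base rate for 5773.54 is 12.5% + $3.20/unit.
Additional duty on 5773.54 from Tyreth: +20.7%. Applied ad valorem rate: 12.5% + 20.7% = 33.2%.
Duty = $191,112.90 × 33.2% + 870 × $3.20 = $66,233.48.
Line 3 (1185.29, Solesta, 815 units, $25,419.85):
Base rate for 1185.29 is 2.5% + $3.43/unit.
Duty = $25,419.85 × 2.5% + 815 × $3.43 = $3,430.95.
Line 4 (1592.86, Tyreth, 748 liters, $35,357.96):
Base rate for 1592.86 is 18%.
1592.86 has an FTA preferential rate, but origin Tyreth is not Narania; base rate stands.
Additional duty on 1592.86 from Tyreth: +16.5%. Applied ad valorem rate: 18% + 16.5% = 34.5%.
Duty = $35,357.96 × 34.5% = $12,198.50.
Total = $43,577.84 + $66,233.48 + $3,430.95 + $12,198.50 = $125,440.77.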